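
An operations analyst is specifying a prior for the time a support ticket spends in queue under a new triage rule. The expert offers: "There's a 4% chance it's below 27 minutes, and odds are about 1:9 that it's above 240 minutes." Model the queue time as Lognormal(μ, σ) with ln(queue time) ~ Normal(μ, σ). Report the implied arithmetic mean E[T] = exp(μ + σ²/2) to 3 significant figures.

If T ~ Lognormal(μ,σ) then ln T ~ Normal(μ,σ), so the p-quantile of ln T is μ + z_p·σ.
ln(27) = 3.296 and ln(240) = 5.481; z_{0.04} = -1.751, z_{0.9} = 1.282.
σ = (5.481 − 3.296)/(1.282 − (-1.751)) = 0.721.
μ = 3.296 − (-1.751)·0.721 = 4.557.
E[T] = exp(μ + σ²/2) = exp(4.557 + 0.2596) = 124 minutes.

E[T] ≈ 124 minutes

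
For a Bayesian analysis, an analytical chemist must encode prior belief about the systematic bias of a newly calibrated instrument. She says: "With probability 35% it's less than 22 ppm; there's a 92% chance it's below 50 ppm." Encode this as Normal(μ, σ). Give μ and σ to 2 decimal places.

For Normal(μ,σ), the p-quantile is μ + z_p·σ. Here z_{0.35} = -0.3853, z_{0.92} = 1.405.
So 22 = μ − 0.3853σ and 50 = μ + 1.405σ.
Subtracting: σ = (50 − 22)/(1.405 − (-0.3853)) = 15.64.
Then μ = 22 − (-0.3853)·15.64 = 28.03.

μ = 28.03, σ = 15.64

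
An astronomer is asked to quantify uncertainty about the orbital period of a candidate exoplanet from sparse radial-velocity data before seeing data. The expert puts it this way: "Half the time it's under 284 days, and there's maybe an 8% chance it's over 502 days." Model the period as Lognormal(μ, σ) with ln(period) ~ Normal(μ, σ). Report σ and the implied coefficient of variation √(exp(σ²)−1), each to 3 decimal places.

If T ~ Lognormal(μ,σ) then ln T ~ Normal(μ,σ), so the p-quantile of ln T is μ + z_p·σ.
ln(284) = 5.649 and ln(502) = 6.219; z_{0.5} = 0, z_{0.92} = 1.405.
σ = (6.219 − 5.649)/(1.405 − (0)) = 0.405.
μ = 5.649 − (0)·0.405 = 5.649.
CV = √(exp(σ²)−1) = √(exp(0.1644)−1) = 0.423.

σ ≈ 0.405, CV ≈ 0.423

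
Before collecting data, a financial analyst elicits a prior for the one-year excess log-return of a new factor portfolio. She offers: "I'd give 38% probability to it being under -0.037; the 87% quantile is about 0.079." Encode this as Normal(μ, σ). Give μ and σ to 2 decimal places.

For Normal(μ,σ), the p-quantile is μ + z_p·σ. Here z_{0.38} = -0.3055, z_{0.87} = 1.126.
So -0.037 = μ − 0.3055σ and 0.079 = μ + 1.126σ.
Subtracting: σ = (0.079 − -0.037)/(1.126 − (-0.3055)) = 0.08.
Then μ = -0.037 − (-0.3055)·0.08 = -0.01.

μ = -0.01, σ = 0.08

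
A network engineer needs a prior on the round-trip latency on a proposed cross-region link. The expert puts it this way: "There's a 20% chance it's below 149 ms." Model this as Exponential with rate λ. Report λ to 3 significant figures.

P(T < 149.0) = 1 − e^(−λ·149.0) = 0.2, so λ = −ln(1−0.2)/149.0 = −ln(0.8)/149.0 = 0.0015.

λ ≈ 0.0015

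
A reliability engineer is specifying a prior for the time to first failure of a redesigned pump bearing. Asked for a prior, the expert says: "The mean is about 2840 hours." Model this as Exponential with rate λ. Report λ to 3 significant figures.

λ ≈ 0.000352

Exponential mean = 1/λ, so λ = 1/2840.0 = 0.000352.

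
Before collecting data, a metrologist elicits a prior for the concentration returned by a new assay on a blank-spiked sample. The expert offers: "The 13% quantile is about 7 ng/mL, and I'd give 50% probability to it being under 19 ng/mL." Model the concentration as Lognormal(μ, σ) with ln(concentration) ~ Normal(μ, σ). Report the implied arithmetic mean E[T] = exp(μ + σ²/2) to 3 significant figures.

E[T] ≈ 28.1 ng/mL

If T ~ Lognormal(μ,σ) then ln T ~ Normal(μ,σ), so the p-quantile of ln T is μ + z_p·σ.
ln(7) = 1.946 and ln(19) = 2.944; z_{0.13} = -1.126, z_{0.5} = 0.
σ = (2.944 − 1.946)/(0 − (-1.126)) = 0.886.
μ = 1.946 − (-1.126)·0.886 = 2.944.
E[T] = exp(μ + σ²/2) = exp(2.944 + 0.3929) = 28.1 ng/mL.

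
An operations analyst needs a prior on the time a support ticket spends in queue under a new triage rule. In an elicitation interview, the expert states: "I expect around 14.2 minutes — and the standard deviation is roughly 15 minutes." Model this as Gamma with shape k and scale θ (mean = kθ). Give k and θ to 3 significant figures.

k ≈ 0.896, θ ≈ 15.8

For Gamma(k, scale θ): mean = kθ, variance = kθ², so CV = 1/√k.
CV = SD/mean = 15/14.2 = 1.056, hence k = 1/CV² = 0.896.
Then θ = mean/k = 14.2/0.896 = 15.8.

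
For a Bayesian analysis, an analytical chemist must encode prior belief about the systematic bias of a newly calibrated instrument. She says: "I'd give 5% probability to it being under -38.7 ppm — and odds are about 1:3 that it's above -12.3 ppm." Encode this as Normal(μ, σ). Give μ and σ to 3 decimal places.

μ = -19.977, σ = 11.383

The p-quantile of Normal(μ,σ) is μ + z_p·σ, with z_{0.05} = -1.645 and z_{0.75} = 0.6745.
Eliminate σ: μ = (z₂·x₁ − z₁·x₂)/(z₂ − z₁) = (0.6745·-38.7 − (-1.645)·-12.3)/2.319 = -19.977.
Then σ = (x₂ − x₁)/(z₂ − z₁) = (-12.3 − -38.7)/2.319 = 11.383.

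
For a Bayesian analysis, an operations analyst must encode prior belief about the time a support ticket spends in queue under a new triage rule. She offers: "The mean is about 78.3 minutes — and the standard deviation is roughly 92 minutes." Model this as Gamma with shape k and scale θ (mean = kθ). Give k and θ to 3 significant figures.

For Gamma(k, scale θ): mean = kθ, variance = kθ², so CV = 1/√k.
CV = SD/mean = 92/78.3 = 1.175, hence k = 1/CV² = 0.724.
Then θ = mean/k = 78.3/0.724 = 108.

k ≈ 0.724, θ ≈ 108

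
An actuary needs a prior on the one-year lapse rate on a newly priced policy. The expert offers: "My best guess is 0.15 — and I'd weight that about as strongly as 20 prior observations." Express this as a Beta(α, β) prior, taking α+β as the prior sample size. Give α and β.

Under the effective-sample-size interpretation, Beta(α, β) has prior mean α/(α+β) and prior sample size α+β.
So α+β = 20 and α/(α+β) = 0.15, giving α = 0.15·20 = 3 and β = 20 − 3 = 17.

α = 3, β = 17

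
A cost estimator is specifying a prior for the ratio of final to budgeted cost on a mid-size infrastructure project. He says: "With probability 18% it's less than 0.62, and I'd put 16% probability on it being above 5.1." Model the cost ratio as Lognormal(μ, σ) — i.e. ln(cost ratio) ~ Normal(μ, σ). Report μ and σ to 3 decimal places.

If T ~ Lognormal(μ,σ) then ln T ~ Normal(μ,σ), so the p-quantile of ln T is μ + z_p·σ.
ln(0.62) = -0.478 and ln(5.1) = 1.629; z_{0.18} = -0.9154, z_{0.84} = 0.9945.
σ = (1.629 − -0.478)/(0.9945 − (-0.9154)) = 1.103.
μ = -0.478 − (-0.9154)·1.103 = 0.532.

μ ≈ 0.532, σ ≈ 1.103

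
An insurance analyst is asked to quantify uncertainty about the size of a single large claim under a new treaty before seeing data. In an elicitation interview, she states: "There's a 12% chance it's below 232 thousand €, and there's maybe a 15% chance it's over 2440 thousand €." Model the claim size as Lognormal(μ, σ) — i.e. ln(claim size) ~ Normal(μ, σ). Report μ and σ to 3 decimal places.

μ ≈ 6.697, σ ≈ 1.064

If T ~ Lognormal(μ,σ) then ln T ~ Normal(μ,σ), so the p-quantile of ln T is μ + z_p·σ.
ln(232) = 5.447 and ln(2440) = 7.8; z_{0.12} = -1.175, z_{0.85} = 1.036.
σ = (7.8 − 5.447)/(1.036 − (-1.175)) = 1.064.
μ = 5.447 − (-1.175)·1.064 = 6.697.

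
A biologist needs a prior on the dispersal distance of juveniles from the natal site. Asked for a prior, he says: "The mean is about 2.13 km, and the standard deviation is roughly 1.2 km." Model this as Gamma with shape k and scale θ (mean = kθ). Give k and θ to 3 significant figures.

k ≈ 3.15, θ ≈ 0.676

For Gamma(k, scale θ): mean = kθ, variance = kθ², so CV = 1/√k.
CV = SD/mean = 1.2/2.13 = 0.5634, hence k = 1/CV² = 3.15.
Then θ = mean/k = 2.13/3.15 = 0.676.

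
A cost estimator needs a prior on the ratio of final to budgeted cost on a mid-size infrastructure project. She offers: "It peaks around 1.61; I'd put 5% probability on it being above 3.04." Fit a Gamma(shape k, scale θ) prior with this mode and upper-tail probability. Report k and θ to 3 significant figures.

Gamma(k,θ) with k>1 has mode (k−1)θ, so θ = 1.61/(k−1).
Need P(X < 3.04) = 0.95 with θ tied to k this way. Start at k = 2, θ = 1.61: P(X<3.04) ≈ 0.563.
Too low — raise k to concentrate. Iterating converges to k ≈ 7.88.
Then θ = 1.61/(7.88−1) ≈ 0.234.

k ≈ 7.88, θ ≈ 0.234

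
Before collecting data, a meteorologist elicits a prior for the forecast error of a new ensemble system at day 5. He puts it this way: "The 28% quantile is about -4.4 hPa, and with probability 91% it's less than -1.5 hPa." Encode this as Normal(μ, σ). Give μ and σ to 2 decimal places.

μ = -3.52, σ = 1.51

For Normal(μ,σ), the p-quantile is μ + z_p·σ. Here z_{0.28} = -0.5828, z_{0.91} = 1.341.
So -4.4 = μ − 0.5828σ and -1.5 = μ + 1.341σ.
Subtracting: σ = (-1.5 − -4.4)/(1.341 − (-0.5828)) = 1.51.
Then μ = -4.4 − (-0.5828)·1.51 = -3.52.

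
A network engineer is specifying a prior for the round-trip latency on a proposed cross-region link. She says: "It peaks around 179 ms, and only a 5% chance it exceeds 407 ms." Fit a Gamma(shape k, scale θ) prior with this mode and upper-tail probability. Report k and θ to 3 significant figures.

k ≈ 5.07, θ ≈ 44

Gamma(k,θ) with k>1 has mode (k−1)θ, so θ = 179/(k−1).
Need P(X < 407) = 0.95 with θ tied to k this way. Start at k = 2, θ = 179: P(X<407) ≈ 0.663.
Too low — raise k to concentrate. Iterating converges to k ≈ 5.07.
Then θ = 179/(5.07−1) ≈ 44.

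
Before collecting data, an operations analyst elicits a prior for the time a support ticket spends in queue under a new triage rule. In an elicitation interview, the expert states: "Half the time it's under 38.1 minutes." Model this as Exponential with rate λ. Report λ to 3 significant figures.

λ ≈ 0.0182

Exponential median = ln 2 / λ, so λ = ln 2 / 38.1 = 0.0182.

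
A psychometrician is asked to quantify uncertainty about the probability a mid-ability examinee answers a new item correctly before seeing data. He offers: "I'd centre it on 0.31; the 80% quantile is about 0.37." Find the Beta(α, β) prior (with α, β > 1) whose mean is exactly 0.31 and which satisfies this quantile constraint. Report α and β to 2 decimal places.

α ≈ 12.64, β ≈ 28.14

With mean 0.31 fixed, write α = 0.31s, β = 0.69s where s = α+β.
Need P(θ < 0.37) = 0.8 under Beta(0.31s, 0.69s). Normal approximation: (q−m)/√(m(1−m)/s) ≈ z_{0.8} = 0.842, so s ≈ 0.31·0.69·(0.842)²/(0.37−0.31)² = 42.1.
At s = 42.1: P(θ<0.37) ≈ 0.803. Adjusting to match 0.8 gives s ≈ 40.79.
So α = 0.31·40.79 ≈ 12.64, β = 0.69·40.79 ≈ 28.14.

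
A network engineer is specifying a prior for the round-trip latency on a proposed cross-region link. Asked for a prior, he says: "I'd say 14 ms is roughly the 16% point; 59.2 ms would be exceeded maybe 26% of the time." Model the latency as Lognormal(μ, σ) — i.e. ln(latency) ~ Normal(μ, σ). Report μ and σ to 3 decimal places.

μ ≈ 3.515, σ ≈ 0.880

If T ~ Lognormal(μ,σ) then ln T ~ Normal(μ,σ), so the p-quantile of ln T is μ + z_p·σ.
ln(14) = 2.639 and ln(59.2) = 4.081; z_{0.16} = -0.9945, z_{0.74} = 0.6433.
σ = (4.081 − 2.639)/(0.6433 − (-0.9945)) = 0.880.
μ = 2.639 − (-0.9945)·0.880 = 3.515.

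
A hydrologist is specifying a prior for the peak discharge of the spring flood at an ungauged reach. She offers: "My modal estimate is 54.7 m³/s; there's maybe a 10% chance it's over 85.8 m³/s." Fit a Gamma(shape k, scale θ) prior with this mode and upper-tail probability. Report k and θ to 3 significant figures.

k ≈ 10.2, θ ≈ 5.92

Gamma(k,θ) with k>1 has mode (k−1)θ, so θ = 54.7/(k−1).
Need P(X < 85.8) = 0.9 with θ tied to k this way. Start at k = 2, θ = 54.7: P(X<85.8) ≈ 0.465.
Too low — raise k to concentrate. Iterating converges to k ≈ 10.2.
Then θ = 54.7/(10.2−1) ≈ 5.92.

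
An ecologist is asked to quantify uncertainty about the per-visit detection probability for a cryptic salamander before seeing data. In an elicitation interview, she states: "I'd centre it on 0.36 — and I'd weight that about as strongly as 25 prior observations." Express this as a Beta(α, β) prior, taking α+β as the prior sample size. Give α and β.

Under the effective-sample-size interpretation, Beta(α, β) has prior mean α/(α+β) and prior sample size α+β.
So α+β = 25 and α/(α+β) = 0.36, giving α = 0.36·25 = 9 and β = 25 − 9 = 16.

α = 9, β = 16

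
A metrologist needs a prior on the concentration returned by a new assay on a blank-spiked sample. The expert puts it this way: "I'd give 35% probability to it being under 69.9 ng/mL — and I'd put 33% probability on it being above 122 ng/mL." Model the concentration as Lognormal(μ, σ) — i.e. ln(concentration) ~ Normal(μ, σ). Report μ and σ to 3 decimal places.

If T ~ Lognormal(μ,σ) then ln T ~ Normal(μ,σ), so the p-quantile of ln T is μ + z_p·σ.
ln(69.9) = 4.247 and ln(122) = 4.804; z_{0.35} = -0.3853, z_{0.67} = 0.4399.
σ = (4.804 − 4.247)/(0.4399 − (-0.3853)) = 0.675.
μ = 4.247 − (-0.3853)·0.675 = 4.507.

μ ≈ 4.507, σ ≈ 0.675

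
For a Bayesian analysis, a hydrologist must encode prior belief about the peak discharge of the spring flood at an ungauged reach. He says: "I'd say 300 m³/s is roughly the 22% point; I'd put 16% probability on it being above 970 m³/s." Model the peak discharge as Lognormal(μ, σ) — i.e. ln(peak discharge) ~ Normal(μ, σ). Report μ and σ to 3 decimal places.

If T ~ Lognormal(μ,σ) then ln T ~ Normal(μ,σ), so the p-quantile of ln T is μ + z_p·σ.
ln(300) = 5.704 and ln(970) = 6.877; z_{0.22} = -0.7722, z_{0.84} = 0.9945.
σ = (6.877 − 5.704)/(0.9945 − (-0.7722)) = 0.664.
μ = 5.704 − (-0.7722)·0.664 = 6.217.

μ ≈ 6.217, σ ≈ 0.664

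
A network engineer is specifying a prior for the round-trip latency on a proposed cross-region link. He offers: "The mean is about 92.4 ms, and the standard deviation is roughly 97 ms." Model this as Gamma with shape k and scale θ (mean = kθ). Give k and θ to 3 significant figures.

k ≈ 0.907, θ ≈ 102

For Gamma(k, scale θ): mean = kθ, variance = kθ², so CV = 1/√k.
CV = SD/mean = 97/92.4 = 1.05, hence k = 1/CV² = 0.907.
Then θ = mean/k = 92.4/0.907 = 102.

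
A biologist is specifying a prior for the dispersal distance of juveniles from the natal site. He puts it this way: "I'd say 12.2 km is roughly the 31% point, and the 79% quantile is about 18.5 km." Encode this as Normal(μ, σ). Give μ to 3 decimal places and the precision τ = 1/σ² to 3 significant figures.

For Normal(μ,σ), the p-quantile is μ + z_p·σ. Here z_{0.31} = -0.4959, z_{0.79} = 0.8064.
So 12.2 = μ − 0.4959σ and 18.5 = μ + 0.8064σ.
Subtracting: σ = (18.5 − 12.2)/(0.8064 − (-0.4959)) = 4.838.
Then μ = 12.2 − (-0.4959)·4.838 = 14.599.
Precision τ = 1/σ² = 1/4.838² = 0.0427.

μ = 14.599, τ = 0.0427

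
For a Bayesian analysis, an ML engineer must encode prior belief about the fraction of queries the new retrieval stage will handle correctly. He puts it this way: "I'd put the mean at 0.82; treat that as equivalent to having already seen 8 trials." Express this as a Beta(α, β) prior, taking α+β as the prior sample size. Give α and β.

Under the effective-sample-size interpretation, Beta(α, β) has prior mean α/(α+β) and prior sample size α+β.
So α+β = 8 and α/(α+β) = 0.82, giving α = 0.82·8 = 6.56 and β = 8 − 6.56 = 1.44.

α = 6.56, β = 1.44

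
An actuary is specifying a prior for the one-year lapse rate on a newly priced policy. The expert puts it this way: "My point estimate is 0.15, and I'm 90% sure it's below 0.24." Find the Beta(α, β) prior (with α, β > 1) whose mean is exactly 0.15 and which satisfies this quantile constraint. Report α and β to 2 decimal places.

α ≈ 4.18, β ≈ 23.69

With mean 0.15 fixed, write α = 0.15s, β = 0.85s where s = α+β.
Need P(θ < 0.24) = 0.9 under Beta(0.15s, 0.85s). Normal approximation: (q−m)/√(m(1−m)/s) ≈ z_{0.9} = 1.28, so s ≈ 0.15·0.85·(1.28)²/(0.24−0.15)² = 25.9.
At s = 25.9: P(θ<0.24) ≈ 0.893. Adjusting to match 0.9 gives s ≈ 27.88.
So α = 0.15·27.88 ≈ 4.18, β = 0.85·27.88 ≈ 23.69.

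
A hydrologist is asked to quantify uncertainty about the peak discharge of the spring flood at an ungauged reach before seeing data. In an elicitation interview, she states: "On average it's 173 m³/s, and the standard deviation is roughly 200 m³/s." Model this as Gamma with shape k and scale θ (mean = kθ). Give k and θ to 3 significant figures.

For Gamma(k, scale θ): mean = kθ, variance = kθ², so CV = 1/√k.
CV = SD/mean = 200/173 = 1.156, hence k = 1/CV² = 0.748.
Then θ = mean/k = 173/0.748 = 231.

k ≈ 0.748, θ ≈ 231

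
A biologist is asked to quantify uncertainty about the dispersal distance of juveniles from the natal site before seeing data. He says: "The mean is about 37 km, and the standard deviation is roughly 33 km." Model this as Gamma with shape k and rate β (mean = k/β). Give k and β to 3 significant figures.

k ≈ 1.26, β ≈ 0.034

For Gamma(k, rate β): mean = k/β, variance = k/β², so CV = 1/√k.
CV = SD/mean = 33/37 = 0.8919, hence k = 1/CV² = 1.26.
Then β = k/mean = 1.26/37 = 0.034.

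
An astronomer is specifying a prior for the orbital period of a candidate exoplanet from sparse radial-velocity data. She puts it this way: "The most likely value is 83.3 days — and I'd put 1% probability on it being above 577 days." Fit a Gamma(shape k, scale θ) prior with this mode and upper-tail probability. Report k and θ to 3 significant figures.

Gamma(k,θ) with k>1 has mode (k−1)θ, so θ = 83.3/(k−1).
Need P(X < 577) = 0.99 with θ tied to k this way. Start at k = 2, θ = 83.3: P(X<577) ≈ 0.992.
Too high — lower k to spread out. Iterating converges to k ≈ 1.94.
Then θ = 83.3/(1.94−1) ≈ 88.3.

k ≈ 1.94, θ ≈ 88.3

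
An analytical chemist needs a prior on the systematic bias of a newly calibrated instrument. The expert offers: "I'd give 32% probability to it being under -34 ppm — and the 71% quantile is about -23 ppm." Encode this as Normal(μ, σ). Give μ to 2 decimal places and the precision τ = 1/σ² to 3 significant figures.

μ = -28.96, τ = 0.00862

For Normal(μ,σ), the p-quantile is μ + z_p·σ. Here z_{0.32} = -0.4677, z_{0.71} = 0.5534.
So -34 = μ − 0.4677σ and -23 = μ + 0.5534σ.
Subtracting: σ = (-23 − -34)/(0.5534 − (-0.4677)) = 10.77.
Then μ = -34 − (-0.4677)·10.77 = -28.96.
Precision τ = 1/σ² = 1/10.77² = 0.00862.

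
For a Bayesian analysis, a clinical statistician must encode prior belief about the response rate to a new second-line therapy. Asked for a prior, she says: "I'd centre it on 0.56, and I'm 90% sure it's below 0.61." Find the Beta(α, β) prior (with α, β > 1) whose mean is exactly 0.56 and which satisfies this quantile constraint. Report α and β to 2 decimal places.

With mean 0.56 fixed, write α = 0.56s, β = 0.44s where s = α+β.
Need P(θ < 0.61) = 0.9 under Beta(0.56s, 0.44s). Normal approximation: (q−m)/√(m(1−m)/s) ≈ z_{0.9} = 1.28, so s ≈ 0.56·0.44·(1.28)²/(0.61−0.56)² = 161.9.
At s = 161.9: P(θ<0.61) ≈ 0.901. Adjusting to match 0.9 gives s ≈ 160.49.
So α = 0.56·160.49 ≈ 89.87, β = 0.44·160.49 ≈ 70.62.

α ≈ 89.87, β ≈ 70.62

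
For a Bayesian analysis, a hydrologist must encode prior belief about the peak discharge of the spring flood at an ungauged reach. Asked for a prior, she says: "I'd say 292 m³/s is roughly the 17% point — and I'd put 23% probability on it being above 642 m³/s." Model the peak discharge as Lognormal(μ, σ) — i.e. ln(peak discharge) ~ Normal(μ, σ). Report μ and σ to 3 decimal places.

μ ≈ 6.121, σ ≈ 0.465

If T ~ Lognormal(μ,σ) then ln T ~ Normal(μ,σ), so the p-quantile of ln T is μ + z_p·σ.
ln(292) = 5.677 and ln(642) = 6.465; z_{0.17} = -0.9542, z_{0.77} = 0.7388.
σ = (6.465 − 5.677)/(0.7388 − (-0.9542)) = 0.465.
μ = 5.677 − (-0.9542)·0.465 = 6.121.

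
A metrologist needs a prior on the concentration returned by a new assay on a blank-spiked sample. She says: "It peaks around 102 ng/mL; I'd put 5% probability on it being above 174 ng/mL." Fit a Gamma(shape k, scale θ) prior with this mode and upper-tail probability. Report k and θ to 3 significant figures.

Gamma(k,θ) with k>1 has mode (k−1)θ, so θ = 102/(k−1).
Need P(X < 174) = 0.95 with θ tied to k this way. Start at k = 2, θ = 102: P(X<174) ≈ 0.509.
Too low — raise k to concentrate. Iterating converges to k ≈ 10.8.
Then θ = 102/(10.8−1) ≈ 10.4.

k ≈ 10.8, θ ≈ 10.4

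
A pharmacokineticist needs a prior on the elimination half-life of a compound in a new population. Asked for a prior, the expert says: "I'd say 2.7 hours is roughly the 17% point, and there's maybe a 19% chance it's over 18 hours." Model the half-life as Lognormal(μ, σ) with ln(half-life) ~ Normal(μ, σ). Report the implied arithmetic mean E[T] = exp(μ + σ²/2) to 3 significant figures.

If T ~ Lognormal(μ,σ) then ln T ~ Normal(μ,σ), so the p-quantile of ln T is μ + z_p·σ.
ln(2.7) = 0.9933 and ln(18) = 2.89; z_{0.17} = -0.9542, z_{0.81} = 0.8779.
σ = (2.89 − 0.9933)/(0.8779 − (-0.9542)) = 1.036.
μ = 0.9933 − (-0.9542)·1.036 = 1.981.
E[T] = exp(μ + σ²/2) = exp(1.981 + 0.5361) = 12.4 hours.

E[T] ≈ 12.4 hours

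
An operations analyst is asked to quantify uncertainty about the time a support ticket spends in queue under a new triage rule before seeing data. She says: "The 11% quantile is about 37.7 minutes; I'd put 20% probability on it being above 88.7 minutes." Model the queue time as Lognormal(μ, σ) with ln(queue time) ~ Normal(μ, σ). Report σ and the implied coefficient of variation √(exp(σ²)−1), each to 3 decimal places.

σ ≈ 0.414, CV ≈ 0.432

If T ~ Lognormal(μ,σ) then ln T ~ Normal(μ,σ), so the p-quantile of ln T is μ + z_p·σ.
ln(37.7) = 3.63 and ln(88.7) = 4.485; z_{0.11} = -1.227, z_{0.8} = 0.8416.
σ = (4.485 − 3.63)/(0.8416 − (-1.227)) = 0.414.
μ = 3.63 − (-1.227)·0.414 = 4.137.
CV = √(exp(σ²)−1) = √(exp(0.1712)−1) = 0.432.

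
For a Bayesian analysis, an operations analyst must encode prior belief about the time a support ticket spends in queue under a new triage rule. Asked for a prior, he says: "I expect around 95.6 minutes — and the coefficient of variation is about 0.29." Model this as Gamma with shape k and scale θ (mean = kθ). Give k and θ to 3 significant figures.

For Gamma(k, scale θ): mean = kθ, variance = kθ², so CV = 1/√k.
CV = 0.29, hence k = 1/CV² = 11.9.
Then θ = mean/k = 95.6/11.9 = 8.04.

k ≈ 11.9, θ ≈ 8.04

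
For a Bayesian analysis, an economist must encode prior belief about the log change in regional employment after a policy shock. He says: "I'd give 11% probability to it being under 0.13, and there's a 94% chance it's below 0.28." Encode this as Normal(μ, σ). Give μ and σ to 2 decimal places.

μ = 0.20, σ = 0.05

For Normal(μ,σ), the p-quantile is μ + z_p·σ. Here z_{0.11} = -1.227, z_{0.94} = 1.555.
So 0.13 = μ − 1.227σ and 0.28 = μ + 1.555σ.
Subtracting: σ = (0.28 − 0.13)/(1.555 − (-1.227)) = 0.05.
Then μ = 0.13 − (-1.227)·0.05 = 0.20.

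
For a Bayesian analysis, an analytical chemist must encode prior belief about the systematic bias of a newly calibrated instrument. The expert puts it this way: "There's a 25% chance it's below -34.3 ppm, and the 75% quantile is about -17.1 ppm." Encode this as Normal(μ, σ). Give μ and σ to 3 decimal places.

μ = -25.700, σ = 12.750

For Normal(μ,σ), the p-quantile is μ + z_p·σ. Here z_{0.25} = -0.6745, z_{0.75} = 0.6745.
So -34.3 = μ − 0.6745σ and -17.1 = μ + 0.6745σ.
Subtracting: σ = (-17.1 − -34.3)/(0.6745 − (-0.6745)) = 12.750.
Then μ = -34.3 − (-0.6745)·12.750 = -25.700.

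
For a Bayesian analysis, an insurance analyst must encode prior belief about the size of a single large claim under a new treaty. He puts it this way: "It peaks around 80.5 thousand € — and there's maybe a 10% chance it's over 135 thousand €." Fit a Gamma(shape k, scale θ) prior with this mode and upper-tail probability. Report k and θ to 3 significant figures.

k ≈ 8.07, θ ≈ 11.4

Gamma(k,θ) with k>1 has mode (k−1)θ, so θ = 80.5/(k−1).
Need P(X < 135) = 0.9 with θ tied to k this way. Start at k = 2, θ = 80.5: P(X<135) ≈ 0.500.
Too low — raise k to concentrate. Iterating converges to k ≈ 8.07.
Then θ = 80.5/(8.07−1) ≈ 11.4.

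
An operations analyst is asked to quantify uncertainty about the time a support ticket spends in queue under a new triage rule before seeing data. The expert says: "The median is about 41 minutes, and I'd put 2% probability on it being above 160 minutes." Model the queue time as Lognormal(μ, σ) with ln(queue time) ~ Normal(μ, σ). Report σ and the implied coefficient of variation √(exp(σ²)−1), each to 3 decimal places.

σ ≈ 0.663, CV ≈ 0.743

If T ~ Lognormal(μ,σ) then ln T ~ Normal(μ,σ), so the p-quantile of ln T is μ + z_p·σ.
ln(41) = 3.714 and ln(160) = 5.075; z_{0.5} = 0, z_{0.98} = 2.054.
σ = (5.075 − 3.714)/(2.054 − (0)) = 0.663.
μ = 3.714 − (0)·0.663 = 3.714.
CV = √(exp(σ²)−1) = √(exp(0.4395)−1) = 0.743.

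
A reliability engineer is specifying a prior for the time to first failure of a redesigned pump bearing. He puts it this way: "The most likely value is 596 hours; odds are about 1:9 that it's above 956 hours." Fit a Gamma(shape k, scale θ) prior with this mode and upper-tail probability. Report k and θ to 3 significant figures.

k ≈ 9.42, θ ≈ 70.8

Gamma(k,θ) with k>1 has mode (k−1)θ, so θ = 596/(k−1).
Need P(X < 956) = 0.9 with θ tied to k this way. Start at k = 2, θ = 596: P(X<956) ≈ 0.476.
Too low — raise k to concentrate. Iterating converges to k ≈ 9.42.
Then θ = 596/(9.42−1) ≈ 70.8.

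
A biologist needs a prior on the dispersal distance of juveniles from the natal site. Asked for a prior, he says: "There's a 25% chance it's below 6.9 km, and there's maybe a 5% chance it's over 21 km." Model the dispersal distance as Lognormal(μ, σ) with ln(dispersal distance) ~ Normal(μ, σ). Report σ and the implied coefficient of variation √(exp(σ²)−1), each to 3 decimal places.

If T ~ Lognormal(μ,σ) then ln T ~ Normal(μ,σ), so the p-quantile of ln T is μ + z_p·σ.
ln(6.9) = 1.932 and ln(21) = 3.045; z_{0.25} = -0.6745, z_{0.95} = 1.645.
σ = (3.045 − 1.932)/(1.645 − (-0.6745)) = 0.480.
μ = 1.932 − (-0.6745)·0.480 = 2.255.
CV = √(exp(σ²)−1) = √(exp(0.2303)−1) = 0.509.

σ ≈ 0.480, CV ≈ 0.509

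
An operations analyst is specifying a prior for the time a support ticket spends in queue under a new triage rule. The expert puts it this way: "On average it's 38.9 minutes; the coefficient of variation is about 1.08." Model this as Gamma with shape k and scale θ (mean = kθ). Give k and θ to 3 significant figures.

k ≈ 0.857, θ ≈ 45.4

For Gamma(k, scale θ): mean = kθ, variance = kθ², so CV = 1/√k.
CV = 1.08, hence k = 1/CV² = 0.857.
Then θ = mean/k = 38.9/0.857 = 45.4.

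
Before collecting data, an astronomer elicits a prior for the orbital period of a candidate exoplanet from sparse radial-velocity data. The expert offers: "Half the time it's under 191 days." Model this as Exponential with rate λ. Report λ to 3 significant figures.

Exponential median = ln 2 / λ, so λ = ln 2 / 191.0 = 0.00363.

λ ≈ 0.00363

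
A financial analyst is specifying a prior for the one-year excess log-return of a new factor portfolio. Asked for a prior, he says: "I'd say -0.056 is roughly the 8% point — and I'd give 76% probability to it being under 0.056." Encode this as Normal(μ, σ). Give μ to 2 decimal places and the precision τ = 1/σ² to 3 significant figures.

For Normal(μ,σ), the p-quantile is μ + z_p·σ. Here z_{0.08} = -1.405, z_{0.76} = 0.7063.
So -0.056 = μ − 1.405σ and 0.056 = μ + 0.7063σ.
Subtracting: σ = (0.056 − -0.056)/(0.7063 − (-1.405)) = 0.05.
Then μ = -0.056 − (-1.405)·0.05 = 0.02.
Precision τ = 1/σ² = 1/0.05305² = 355.

μ = 0.02, τ = 355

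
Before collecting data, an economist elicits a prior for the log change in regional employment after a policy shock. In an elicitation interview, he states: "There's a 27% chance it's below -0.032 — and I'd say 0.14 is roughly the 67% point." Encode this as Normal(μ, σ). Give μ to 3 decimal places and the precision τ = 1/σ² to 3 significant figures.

μ = 0.068, τ = 37.5

The p-quantile of Normal(μ,σ) is μ + z_p·σ, with z_{0.27} = -0.6128 and z_{0.67} = 0.4399.
Eliminate σ: μ = (z₂·x₁ − z₁·x₂)/(z₂ − z₁) = (0.4399·-0.032 − (-0.6128)·0.14)/1.053 = 0.068.
Then σ = (x₂ − x₁)/(z₂ − z₁) = (0.14 − -0.032)/1.053 = 0.163.
Precision τ = 1/σ² = 1/0.1634² = 37.5.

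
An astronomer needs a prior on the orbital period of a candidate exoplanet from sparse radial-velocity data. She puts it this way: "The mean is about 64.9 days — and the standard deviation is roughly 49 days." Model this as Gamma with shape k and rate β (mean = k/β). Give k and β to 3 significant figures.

k ≈ 1.75, β ≈ 0.027

For Gamma(k, rate β): mean = k/β, variance = k/β², so CV = 1/√k.
CV = SD/mean = 49/64.9 = 0.755, hence k = 1/CV² = 1.75.
Then β = k/mean = 1.75/64.9 = 0.027.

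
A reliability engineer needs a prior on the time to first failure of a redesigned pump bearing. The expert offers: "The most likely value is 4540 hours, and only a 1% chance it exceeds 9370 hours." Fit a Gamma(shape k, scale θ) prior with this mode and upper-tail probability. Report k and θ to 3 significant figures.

k ≈ 10.3, θ ≈ 488

Gamma(k,θ) with k>1 has mode (k−1)θ, so θ = 4540/(k−1).
Need P(X < 9370) = 0.99 with θ tied to k this way. Start at k = 2, θ = 4540: P(X<9370) ≈ 0.611.
Too low — raise k to concentrate. Iterating converges to k ≈ 10.3.
Then θ = 4540/(10.3−1) ≈ 488.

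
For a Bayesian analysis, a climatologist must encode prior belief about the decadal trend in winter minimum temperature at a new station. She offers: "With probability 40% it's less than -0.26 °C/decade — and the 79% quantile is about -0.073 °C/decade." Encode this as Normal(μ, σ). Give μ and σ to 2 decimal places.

The p-quantile of Normal(μ,σ) is μ + z_p·σ, with z_{0.4} = -0.2533 and z_{0.79} = 0.8064.
Eliminate σ: μ = (z₂·x₁ − z₁·x₂)/(z₂ − z₁) = (0.8064·-0.26 − (-0.2533)·-0.073)/1.06 = -0.22.
Then σ = (x₂ − x₁)/(z₂ − z₁) = (-0.073 − -0.26)/1.06 = 0.18.

μ = -0.22, σ = 0.18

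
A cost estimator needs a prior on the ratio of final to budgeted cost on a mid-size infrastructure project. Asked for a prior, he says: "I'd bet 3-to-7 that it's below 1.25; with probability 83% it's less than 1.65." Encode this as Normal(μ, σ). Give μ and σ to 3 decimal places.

The p-quantile of Normal(μ,σ) is μ + z_p·σ, with z_{0.3} = -0.5244 and z_{0.83} = 0.9542.
Eliminate σ: μ = (z₂·x₁ − z₁·x₂)/(z₂ − z₁) = (0.9542·1.25 − (-0.5244)·1.65)/1.479 = 1.392.
Then σ = (x₂ − x₁)/(z₂ − z₁) = (1.65 − 1.25)/1.479 = 0.271.

μ = 1.392, σ = 0.271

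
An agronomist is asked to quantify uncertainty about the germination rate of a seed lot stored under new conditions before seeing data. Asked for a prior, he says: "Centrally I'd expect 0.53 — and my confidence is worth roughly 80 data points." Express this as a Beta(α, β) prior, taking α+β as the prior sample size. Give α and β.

α = 42.4, β = 37.6

Under the effective-sample-size interpretation, Beta(α, β) has prior mean α/(α+β) and prior sample size α+β.
So α+β = 80 and α/(α+β) = 0.53, giving α = 0.53·80 = 42.4 and β = 80 − 42.4 = 37.6.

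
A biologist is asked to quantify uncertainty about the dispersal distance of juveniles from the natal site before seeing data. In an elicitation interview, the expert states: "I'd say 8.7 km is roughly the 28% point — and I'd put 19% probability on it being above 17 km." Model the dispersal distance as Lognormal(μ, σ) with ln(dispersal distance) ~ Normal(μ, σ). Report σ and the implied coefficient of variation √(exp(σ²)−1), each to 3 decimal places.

σ ≈ 0.459, CV ≈ 0.484

If T ~ Lognormal(μ,σ) then ln T ~ Normal(μ,σ), so the p-quantile of ln T is μ + z_p·σ.
ln(8.7) = 2.163 and ln(17) = 2.833; z_{0.28} = -0.5828, z_{0.81} = 0.8779.
σ = (2.833 − 2.163)/(0.8779 − (-0.5828)) = 0.459.
μ = 2.163 − (-0.5828)·0.459 = 2.431.
CV = √(exp(σ²)−1) = √(exp(0.2103)−1) = 0.484.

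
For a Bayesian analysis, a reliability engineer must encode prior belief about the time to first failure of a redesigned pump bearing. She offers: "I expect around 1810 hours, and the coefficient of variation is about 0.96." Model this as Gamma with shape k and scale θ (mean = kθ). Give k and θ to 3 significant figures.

For Gamma(k, scale θ): mean = kθ, variance = kθ², so CV = 1/√k.
CV = 0.96, hence k = 1/CV² = 1.09.
Then θ = mean/k = 1810/1.09 = 1670.

k ≈ 1.09, θ ≈ 1670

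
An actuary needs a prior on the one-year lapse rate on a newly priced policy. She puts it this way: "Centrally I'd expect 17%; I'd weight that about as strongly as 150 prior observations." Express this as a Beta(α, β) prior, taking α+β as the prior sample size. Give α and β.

α = 25.5, β = 124.5

Under the effective-sample-size interpretation, Beta(α, β) has prior mean α/(α+β) and prior sample size α+β.
So α+β = 150 and α/(α+β) = 0.17, giving α = 0.17·150 = 25.5 and β = 150 − 25.5 = 124.5.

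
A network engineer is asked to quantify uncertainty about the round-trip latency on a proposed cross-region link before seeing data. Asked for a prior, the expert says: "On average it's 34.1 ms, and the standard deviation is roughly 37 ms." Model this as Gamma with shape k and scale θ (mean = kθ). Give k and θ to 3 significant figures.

k ≈ 0.849, θ ≈ 40.1

For Gamma(k, scale θ): mean = kθ, variance = kθ², so CV = 1/√k.
CV = SD/mean = 37/34.1 = 1.085, hence k = 1/CV² = 0.849.
Then θ = mean/k = 34.1/0.849 = 40.1.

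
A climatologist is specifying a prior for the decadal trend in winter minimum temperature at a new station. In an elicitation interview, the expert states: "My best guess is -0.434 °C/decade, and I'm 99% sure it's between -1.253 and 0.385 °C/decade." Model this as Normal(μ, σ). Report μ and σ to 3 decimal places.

A symmetric 99% interval runs μ ± z·σ with z = 2.576.
Half-width = 0.819, so σ = 0.819/2.576 = 0.318.
μ is the stated best guess, -0.434.

μ = -0.434, σ = 0.318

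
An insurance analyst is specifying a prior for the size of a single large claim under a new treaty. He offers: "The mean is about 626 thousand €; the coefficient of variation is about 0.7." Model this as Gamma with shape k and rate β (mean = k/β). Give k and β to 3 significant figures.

k ≈ 2.04, β ≈ 0.00326

For Gamma(k, rate β): mean = k/β, variance = k/β², so CV = 1/√k.
CV = 0.7, hence k = 1/CV² = 2.04.
Then β = k/mean = 2.04/626 = 0.00326.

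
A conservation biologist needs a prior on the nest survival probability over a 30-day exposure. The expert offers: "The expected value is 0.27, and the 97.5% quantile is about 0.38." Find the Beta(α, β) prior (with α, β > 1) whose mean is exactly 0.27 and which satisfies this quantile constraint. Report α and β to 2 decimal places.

α ≈ 18.58, β ≈ 50.24

With mean 0.27 fixed, write α = 0.27s, β = 0.73s where s = α+β.
Need P(θ < 0.38) = 0.975 under Beta(0.27s, 0.73s). Normal approximation: (q−m)/√(m(1−m)/s) ≈ z_{0.975} = 1.96, so s ≈ 0.27·0.73·(1.96)²/(0.38−0.27)² = 62.6.
At s = 62.6: P(θ<0.38) ≈ 0.969. Adjusting to match 0.975 gives s ≈ 68.82.
So α = 0.27·68.82 ≈ 18.58, β = 0.73·68.82 ≈ 50.24.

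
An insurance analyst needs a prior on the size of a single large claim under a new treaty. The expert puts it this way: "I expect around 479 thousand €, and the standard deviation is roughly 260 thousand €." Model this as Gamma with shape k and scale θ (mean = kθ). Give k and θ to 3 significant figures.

k ≈ 3.39, θ ≈ 141

For Gamma(k, scale θ): mean = kθ, variance = kθ², so CV = 1/√k.
CV = SD/mean = 260/479 = 0.5428, hence k = 1/CV² = 3.39.
Then θ = mean/k = 479/3.39 = 141.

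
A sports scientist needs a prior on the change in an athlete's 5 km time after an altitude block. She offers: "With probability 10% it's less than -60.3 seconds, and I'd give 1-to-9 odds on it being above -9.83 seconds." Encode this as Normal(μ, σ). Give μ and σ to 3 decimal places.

μ = -35.065, σ = 19.691

For Normal(μ,σ), the p-quantile is μ + z_p·σ. Here z_{0.1} = -1.282, z_{0.9} = 1.282.
So -60.3 = μ − 1.282σ and -9.83 = μ + 1.282σ.
Subtracting: σ = (-9.83 − -60.3)/(1.282 − (-1.282)) = 19.691.
Then μ = -60.3 − (-1.282)·19.691 = -35.065.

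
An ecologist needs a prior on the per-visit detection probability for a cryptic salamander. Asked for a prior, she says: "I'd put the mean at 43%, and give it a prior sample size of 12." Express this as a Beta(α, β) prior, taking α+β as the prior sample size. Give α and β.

α = 5.16, β = 6.84

Under the effective-sample-size interpretation, Beta(α, β) has prior mean α/(α+β) and prior sample size α+β.
So α+β = 12 and α/(α+β) = 0.43, giving α = 0.43·12 = 5.16 and β = 12 − 5.16 = 6.84.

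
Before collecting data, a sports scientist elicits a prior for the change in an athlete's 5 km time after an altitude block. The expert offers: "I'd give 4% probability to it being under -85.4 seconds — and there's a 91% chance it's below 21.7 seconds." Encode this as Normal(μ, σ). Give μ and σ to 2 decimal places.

μ = -24.75, σ = 34.64

The p-quantile of Normal(μ,σ) is μ + z_p·σ, with z_{0.04} = -1.751 and z_{0.91} = 1.341.
Eliminate σ: μ = (z₂·x₁ − z₁·x₂)/(z₂ − z₁) = (1.341·-85.4 − (-1.751)·21.7)/3.091 = -24.75.
Then σ = (x₂ − x₁)/(z₂ − z₁) = (21.7 − -85.4)/3.091 = 34.64.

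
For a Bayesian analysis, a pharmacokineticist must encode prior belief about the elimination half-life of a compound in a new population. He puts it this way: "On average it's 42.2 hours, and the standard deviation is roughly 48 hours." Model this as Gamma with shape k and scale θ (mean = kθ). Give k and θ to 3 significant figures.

For Gamma(k, scale θ): mean = kθ, variance = kθ², so CV = 1/√k.
CV = SD/mean = 48/42.2 = 1.137, hence k = 1/CV² = 0.773.
Then θ = mean/k = 42.2/0.773 = 54.6.

k ≈ 0.773, θ ≈ 54.6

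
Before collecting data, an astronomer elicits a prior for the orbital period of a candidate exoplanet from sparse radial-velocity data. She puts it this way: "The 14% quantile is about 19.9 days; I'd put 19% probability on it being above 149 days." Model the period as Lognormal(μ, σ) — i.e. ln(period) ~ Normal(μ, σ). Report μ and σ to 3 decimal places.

μ ≈ 4.101, σ ≈ 1.028

If T ~ Lognormal(μ,σ) then ln T ~ Normal(μ,σ), so the p-quantile of ln T is μ + z_p·σ.
ln(19.9) = 2.991 and ln(149) = 5.004; z_{0.14} = -1.08, z_{0.81} = 0.8779.
σ = (5.004 − 2.991)/(0.8779 − (-1.08)) = 1.028.
μ = 2.991 − (-1.08)·1.028 = 4.101.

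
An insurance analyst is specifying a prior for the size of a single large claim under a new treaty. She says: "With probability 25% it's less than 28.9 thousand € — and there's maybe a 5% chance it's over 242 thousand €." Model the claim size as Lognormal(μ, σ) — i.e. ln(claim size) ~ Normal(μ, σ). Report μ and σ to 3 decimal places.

μ ≈ 3.982, σ ≈ 0.916

If T ~ Lognormal(μ,σ) then ln T ~ Normal(μ,σ), so the p-quantile of ln T is μ + z_p·σ.
ln(28.9) = 3.364 and ln(242) = 5.489; z_{0.25} = -0.6745, z_{0.95} = 1.645.
σ = (5.489 − 3.364)/(1.645 − (-0.6745)) = 0.916.
μ = 3.364 − (-0.6745)·0.916 = 3.982.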